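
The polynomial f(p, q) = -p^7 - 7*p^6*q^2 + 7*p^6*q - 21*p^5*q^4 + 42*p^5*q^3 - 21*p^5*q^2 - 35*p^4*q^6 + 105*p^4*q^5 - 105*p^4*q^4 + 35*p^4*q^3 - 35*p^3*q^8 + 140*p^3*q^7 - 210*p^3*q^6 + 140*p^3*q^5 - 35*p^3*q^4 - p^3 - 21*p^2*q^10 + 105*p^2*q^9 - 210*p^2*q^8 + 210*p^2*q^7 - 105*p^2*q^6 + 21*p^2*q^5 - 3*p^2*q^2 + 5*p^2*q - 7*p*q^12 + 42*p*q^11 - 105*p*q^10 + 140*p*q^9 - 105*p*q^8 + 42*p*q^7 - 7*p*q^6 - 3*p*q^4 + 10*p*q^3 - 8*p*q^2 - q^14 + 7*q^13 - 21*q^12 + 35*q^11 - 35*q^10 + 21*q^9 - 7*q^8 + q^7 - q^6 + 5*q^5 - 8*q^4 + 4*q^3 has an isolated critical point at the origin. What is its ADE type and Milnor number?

The Hessian of f at 0 has rank 0. Corank 2; j^3 = -(p - 2*q)^2*(p - q) has shape L^2 M (L != M), so D-series; mu = 8 gives D_8.

Type D_8, Milnor number mu = 8.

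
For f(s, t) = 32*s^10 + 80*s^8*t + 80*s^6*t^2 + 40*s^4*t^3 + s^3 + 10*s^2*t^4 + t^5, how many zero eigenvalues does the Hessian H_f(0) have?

2

The Hessian at 0 is [[0, 0], [0, 0]] of rank 0; hence corank 2.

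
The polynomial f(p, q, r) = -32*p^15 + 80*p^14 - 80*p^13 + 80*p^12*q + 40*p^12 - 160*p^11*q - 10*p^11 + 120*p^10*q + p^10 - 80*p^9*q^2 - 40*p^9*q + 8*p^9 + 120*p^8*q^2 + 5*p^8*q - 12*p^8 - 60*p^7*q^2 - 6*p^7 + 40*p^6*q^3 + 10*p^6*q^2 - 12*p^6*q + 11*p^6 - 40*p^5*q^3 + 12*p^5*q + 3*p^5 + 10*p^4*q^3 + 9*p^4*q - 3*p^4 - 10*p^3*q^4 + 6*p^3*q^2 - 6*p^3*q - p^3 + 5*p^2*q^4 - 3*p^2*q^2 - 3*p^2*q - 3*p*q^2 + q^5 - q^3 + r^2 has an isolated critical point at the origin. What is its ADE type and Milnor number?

The Hessian of f at 0 is [[0, 0, 0], [0, 0, 0], [0, 0, 2]] with rank 1, so corank 2. A Groebner basis of the Jacobian ideal J(f) in C{p,q,r} is {p^2/8 + p*q^3 + p*q^2/4 + p*q/4 + q^3/4 + q^2/8, q^4, p^3 + 3*p^2/4 - 3*p*q^2/2 + 3*p*q/2 - q^3/2 + 3*q^2/4, p^2*q - p^2/4 + 3*p*q^2/2 - p*q/2 + q^3/2 - q^2/4, r}; counting standard monomials gives mu = 8. Corank 2; j^3 = -(p + q)^3 is a perfect cube, so E-series; the 5-jet and mu = 8 give E_8.

Type E_8, Milnor number mu = 8.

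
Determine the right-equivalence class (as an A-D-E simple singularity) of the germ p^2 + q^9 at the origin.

The Hessian of f at 0 is [[2, 0], [0, 0]] with rank 1, so corank 1. A Groebner basis of the Jacobian ideal J(f) in C{p,q} is {q^8, p}; counting standard monomials gives mu = 8. Corank 1: A-series; mu = 8 gives A_8.

A8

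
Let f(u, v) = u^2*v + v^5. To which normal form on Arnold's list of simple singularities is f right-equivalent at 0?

D_{6}

The Hessian of f at 0 is [[0, 0], [0, 0]] with rank 0, so corank 2. A Groebner basis of the Jacobian ideal J(f) in C{u,v} is {u^2/5 + v^4, u^3, u*v}; counting standard monomials gives mu = 6. Corank 2; j^3 = u^2*v has shape L^2 M (L != M), so D-series; mu = 6 gives D_6.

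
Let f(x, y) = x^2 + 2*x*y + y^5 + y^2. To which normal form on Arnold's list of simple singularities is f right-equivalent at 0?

The Hessian of f at 0 has rank 1. Corank 1: A-series; mu = 4 gives A_4.

A_4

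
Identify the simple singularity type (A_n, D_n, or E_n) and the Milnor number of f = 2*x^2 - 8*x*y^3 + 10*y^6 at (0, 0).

Type A_5, Milnor number mu = 5.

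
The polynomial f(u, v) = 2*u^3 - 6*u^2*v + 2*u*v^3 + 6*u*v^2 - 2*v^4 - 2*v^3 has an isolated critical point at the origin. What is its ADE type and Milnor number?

Type E_7, Milnor number mu = 7.

The Hessian of f at 0 has rank 0. Corank 2; j^3 = 2*(u - v)^3 is a perfect cube, so E-series; the 4-jet and mu = 7 give E_7.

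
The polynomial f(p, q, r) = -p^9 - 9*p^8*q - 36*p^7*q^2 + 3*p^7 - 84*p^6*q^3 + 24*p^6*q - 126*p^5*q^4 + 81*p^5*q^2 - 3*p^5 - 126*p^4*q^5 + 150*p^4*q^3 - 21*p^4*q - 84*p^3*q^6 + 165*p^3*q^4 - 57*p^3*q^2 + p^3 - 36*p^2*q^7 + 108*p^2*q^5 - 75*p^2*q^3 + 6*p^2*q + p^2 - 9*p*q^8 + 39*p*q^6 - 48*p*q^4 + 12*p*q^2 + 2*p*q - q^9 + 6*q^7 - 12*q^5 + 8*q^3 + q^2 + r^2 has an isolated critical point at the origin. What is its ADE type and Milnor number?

Type A_2, Milnor number mu = 2.

The Hessian of f at 0 is [[2, 2, 0], [2, 2, 0], [0, 0, 2]] with rank 2, so corank 1. A Groebner basis of the Jacobian ideal J(f) in C{p,q,r} is {q^2, p + q, r}; counting standard monomials gives mu = 2. Corank 1: A-series; mu = 2 gives A_2.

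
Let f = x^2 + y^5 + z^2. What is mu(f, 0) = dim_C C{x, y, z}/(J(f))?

4

The Hessian of f at 0 is [[2, 0, 0], [0, 0, 0], [0, 0, 2]] with rank 2, so corank 1. A Groebner basis of the Jacobian ideal J(f) in C{x,y,z} is {y^4, x, z}; counting standard monomials gives mu = 4. Corank 1: A-series; mu = 4 gives A_4.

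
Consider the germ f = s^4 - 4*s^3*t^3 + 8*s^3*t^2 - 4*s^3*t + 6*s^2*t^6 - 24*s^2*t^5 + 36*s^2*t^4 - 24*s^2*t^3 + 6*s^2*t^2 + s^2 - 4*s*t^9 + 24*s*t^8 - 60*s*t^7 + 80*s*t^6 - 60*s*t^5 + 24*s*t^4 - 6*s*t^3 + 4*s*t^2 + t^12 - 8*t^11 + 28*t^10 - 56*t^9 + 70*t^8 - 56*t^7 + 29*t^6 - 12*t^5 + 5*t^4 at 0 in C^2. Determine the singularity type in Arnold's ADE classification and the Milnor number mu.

The Hessian of f at 0 has rank 1. Corank 1: A-series; mu = 3 gives A_3.

Type A_{3}, Milnor number mu = 3.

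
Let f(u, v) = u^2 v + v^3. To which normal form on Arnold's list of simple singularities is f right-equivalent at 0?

D_4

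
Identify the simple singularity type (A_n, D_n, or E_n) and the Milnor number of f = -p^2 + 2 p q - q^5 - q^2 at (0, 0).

The Hessian of f at 0 has rank 1. Corank 1: A-series; mu = 4 gives A_4.

Type A_4, Milnor number mu = 4.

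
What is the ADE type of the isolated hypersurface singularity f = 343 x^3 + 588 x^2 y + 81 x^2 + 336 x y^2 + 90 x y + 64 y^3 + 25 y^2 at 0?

The Hessian of f at 0 has rank 1. Corank 1: A-series; mu = 2 gives A_2.

A_2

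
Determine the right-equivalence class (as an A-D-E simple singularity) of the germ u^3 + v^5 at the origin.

The Hessian of f at 0 has rank 0. Corank 2; j^3 = u^3 is a perfect cube, so E-series; the 5-jet and mu = 8 give E_8.

E_{8}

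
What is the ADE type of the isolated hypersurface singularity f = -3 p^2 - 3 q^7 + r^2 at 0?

The Hessian of f at 0 has rank 2. Corank 1: A-series; mu = 6 gives A_6.

A_{6}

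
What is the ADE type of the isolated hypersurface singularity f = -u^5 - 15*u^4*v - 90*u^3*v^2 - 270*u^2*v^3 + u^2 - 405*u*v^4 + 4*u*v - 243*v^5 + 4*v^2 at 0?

A_4

The Hessian of f at 0 has rank 1. Corank 1: A-series; mu = 4 gives A_4.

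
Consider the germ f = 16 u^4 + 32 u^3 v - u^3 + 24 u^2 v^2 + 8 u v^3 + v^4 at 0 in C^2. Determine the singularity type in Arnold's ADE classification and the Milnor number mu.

The Hessian of f at 0 has rank 0. Corank 2; j^3 = -u^3 is a perfect cube, so E-series; the 4-jet and mu = 6 give E_6.

Type E6, Milnor number mu = 6.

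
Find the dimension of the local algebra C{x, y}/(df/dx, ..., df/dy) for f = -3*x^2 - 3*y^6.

5

The Hessian of f at 0 is [[-6, 0], [0, 0]] with rank 1, so corank 1. A Groebner basis of the Jacobian ideal J(f) in C{x,y} is {y^5, x}; counting standard monomials gives mu = 5. Corank 1: A-series; mu = 5 gives A_5.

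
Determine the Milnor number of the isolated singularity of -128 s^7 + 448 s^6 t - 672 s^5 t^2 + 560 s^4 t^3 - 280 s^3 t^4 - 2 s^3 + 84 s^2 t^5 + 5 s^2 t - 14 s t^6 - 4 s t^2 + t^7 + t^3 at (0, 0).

The Hessian of f at 0 is [[0, 0], [0, 0]] with rank 0, so corank 2. A Groebner basis of the Jacobian ideal J(f) in C{s,t} is {-s*t/14 + t^6 + t^2/14, s*t^2 - t^3, s^2 - 3*s*t/2 + t^2/2}; counting standard monomials gives mu = 8. Corank 2; j^3 = -(s - t)^2*(2*s - t) has shape L^2 M (L != M), so D-series; mu = 8 gives D_8.

8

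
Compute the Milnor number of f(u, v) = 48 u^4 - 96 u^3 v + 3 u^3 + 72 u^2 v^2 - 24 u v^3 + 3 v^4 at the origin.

6

The Hessian of f at 0 has rank 0. Corank 2; j^3 = 3*u^3 is a perfect cube, so E-series; the 4-jet and mu = 6 give E_6.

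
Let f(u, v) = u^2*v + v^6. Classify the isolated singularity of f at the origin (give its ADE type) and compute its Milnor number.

The Hessian of f at 0 has rank 0. Corank 2; j^3 = u^2*v has shape L^2 M (L != M), so D-series; mu = 7 gives D_7.

Type D7, Milnor number mu = 7.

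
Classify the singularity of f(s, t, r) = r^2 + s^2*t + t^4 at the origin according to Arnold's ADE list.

D_5

The Hessian of f at 0 has rank 1. Corank 2; j^3 = s^2*t has shape L^2 M (L != M), so D-series; mu = 5 gives D_5.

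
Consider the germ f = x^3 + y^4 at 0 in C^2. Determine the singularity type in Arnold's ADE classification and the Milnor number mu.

Type E_{6}, Milnor number mu = 6.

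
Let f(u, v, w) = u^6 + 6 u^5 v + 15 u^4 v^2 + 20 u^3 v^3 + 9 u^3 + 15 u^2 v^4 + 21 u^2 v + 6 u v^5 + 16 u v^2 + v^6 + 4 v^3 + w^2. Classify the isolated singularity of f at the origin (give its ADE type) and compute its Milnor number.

The Hessian of f at 0 has rank 1. Corank 2; j^3 = (u + v)*(3*u + 2*v)^2 has shape L^2 M (L != M), so D-series; mu = 7 gives D_7.

Type D_{7}, Milnor number mu = 7.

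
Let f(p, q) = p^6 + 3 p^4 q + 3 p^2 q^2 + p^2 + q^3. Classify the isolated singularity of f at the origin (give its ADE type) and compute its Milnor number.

The Hessian of f at 0 is [[2, 0], [0, 0]] with rank 1, so corank 1. A Groebner basis of the Jacobian ideal J(f) in C{p,q} is {q^2, p}; counting standard monomials gives mu = 2. Corank 1: A-series; mu = 2 gives A_2.

Type A_{2}, Milnor number mu = 2.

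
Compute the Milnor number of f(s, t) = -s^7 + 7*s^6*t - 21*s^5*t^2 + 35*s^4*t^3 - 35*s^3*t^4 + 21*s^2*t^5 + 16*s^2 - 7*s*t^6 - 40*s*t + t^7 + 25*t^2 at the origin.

6

The Hessian of f at 0 is [[32, -40], [-40, 50]] with rank 1, so corank 1. A Groebner basis of the Jacobian ideal J(f) in C{s,t} is {t^6, s - 5*t/4}; counting standard monomials gives mu = 6. Corank 1: A-series; mu = 6 gives A_6.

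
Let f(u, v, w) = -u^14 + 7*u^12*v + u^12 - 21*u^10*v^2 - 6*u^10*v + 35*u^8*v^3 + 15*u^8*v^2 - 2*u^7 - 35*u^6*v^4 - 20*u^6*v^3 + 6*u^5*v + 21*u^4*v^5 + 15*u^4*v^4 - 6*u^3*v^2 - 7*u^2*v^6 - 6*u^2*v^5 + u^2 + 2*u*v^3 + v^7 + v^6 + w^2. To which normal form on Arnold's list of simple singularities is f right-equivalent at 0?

A_6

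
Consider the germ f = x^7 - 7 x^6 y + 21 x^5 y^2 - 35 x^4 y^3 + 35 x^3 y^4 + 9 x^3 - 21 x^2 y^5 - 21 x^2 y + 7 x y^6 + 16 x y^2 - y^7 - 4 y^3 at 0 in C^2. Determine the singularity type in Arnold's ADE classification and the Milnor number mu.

The Hessian of f at 0 is [[0, 0], [0, 0]] with rank 0, so corank 2. A Groebner basis of the Jacobian ideal J(f) in C{x,y} is {2187*x*y/7 + y^6 - 1458*y^2/7, x*y^2 - 2*y^3/3, x^2 - 5*x*y/3 + 2*y^2/3}; counting standard monomials gives mu = 8. Corank 2; j^3 = (x - y)*(3*x - 2*y)^2 has shape L^2 M (L != M), so D-series; mu = 8 gives D_8.

Type D_8, Milnor number mu = 8.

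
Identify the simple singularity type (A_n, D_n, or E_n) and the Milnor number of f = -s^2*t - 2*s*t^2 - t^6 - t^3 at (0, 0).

The Hessian of f at 0 has rank 0. Corank 2; j^3 = -t*(s + t)^2 has shape L^2 M (L != M), so D-series; mu = 7 gives D_7.

Type D_7, Milnor number mu = 7.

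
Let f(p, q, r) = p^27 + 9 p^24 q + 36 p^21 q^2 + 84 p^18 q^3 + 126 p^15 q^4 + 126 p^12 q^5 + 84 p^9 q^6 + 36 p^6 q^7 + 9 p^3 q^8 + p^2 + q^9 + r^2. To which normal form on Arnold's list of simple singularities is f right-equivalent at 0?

The Hessian of f at 0 has rank 2. Corank 1: A-series; mu = 8 gives A_8.

A8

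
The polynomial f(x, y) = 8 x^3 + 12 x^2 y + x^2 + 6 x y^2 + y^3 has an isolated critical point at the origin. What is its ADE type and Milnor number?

The Hessian of f at 0 is [[2, 0], [0, 0]] with rank 1, so corank 1. A Groebner basis of the Jacobian ideal J(f) in C{x,y} is {y^2, x}; counting standard monomials gives mu = 2. Corank 1: A-series; mu = 2 gives A_2.

Type A2, Milnor number mu = 2.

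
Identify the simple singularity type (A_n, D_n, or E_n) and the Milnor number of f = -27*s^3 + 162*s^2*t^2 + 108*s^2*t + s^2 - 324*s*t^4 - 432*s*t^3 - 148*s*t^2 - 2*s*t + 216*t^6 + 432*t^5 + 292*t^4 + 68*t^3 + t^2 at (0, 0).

Type A2, Milnor number mu = 2.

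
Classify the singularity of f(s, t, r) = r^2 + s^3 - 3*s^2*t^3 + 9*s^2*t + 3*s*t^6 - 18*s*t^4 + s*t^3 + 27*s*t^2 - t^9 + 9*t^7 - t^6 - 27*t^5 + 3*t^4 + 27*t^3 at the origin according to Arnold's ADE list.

E_7

The Hessian of f at 0 is [[0, 0, 0], [0, 0, 0], [0, 0, 2]] with rank 1, so corank 2. A Groebner basis of the Jacobian ideal J(f) in C{s,t,r} is {s^3 + 9*s^2*t + 162*s^2 + 972*s*t + 1458*t^2, -9*s^2 + s*t^2 - 54*s*t - 81*t^2, 3*s^2 + 18*s*t + t^3 + 27*t^2, r}; counting standard monomials gives mu = 7. Corank 2; j^3 = (s + 3*t)^3 is a perfect cube, so E-series; the 4-jet and mu = 7 give E_7.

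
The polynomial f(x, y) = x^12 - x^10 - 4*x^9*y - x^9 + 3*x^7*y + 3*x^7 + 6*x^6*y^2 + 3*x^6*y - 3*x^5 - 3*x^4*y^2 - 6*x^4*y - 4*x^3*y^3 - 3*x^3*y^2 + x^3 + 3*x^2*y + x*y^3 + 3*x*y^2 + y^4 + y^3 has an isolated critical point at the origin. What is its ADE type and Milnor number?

Type E7, Milnor number mu = 7.

The Hessian of f at 0 has rank 0. Corank 2; j^3 = (x + y)^3 is a perfect cube, so E-series; the 4-jet and mu = 7 give E_7.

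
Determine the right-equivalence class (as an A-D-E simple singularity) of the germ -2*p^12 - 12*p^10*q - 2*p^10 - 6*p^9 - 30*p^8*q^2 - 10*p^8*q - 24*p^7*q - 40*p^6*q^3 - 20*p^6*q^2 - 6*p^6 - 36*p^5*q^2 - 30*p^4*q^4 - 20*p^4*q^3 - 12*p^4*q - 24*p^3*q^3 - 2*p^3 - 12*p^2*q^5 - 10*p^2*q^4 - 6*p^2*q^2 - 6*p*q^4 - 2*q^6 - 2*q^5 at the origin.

The Hessian of f at 0 has rank 0. Corank 2; j^3 = -2*p^3 is a perfect cube, so E-series; the 5-jet and mu = 8 give E_8.

E_8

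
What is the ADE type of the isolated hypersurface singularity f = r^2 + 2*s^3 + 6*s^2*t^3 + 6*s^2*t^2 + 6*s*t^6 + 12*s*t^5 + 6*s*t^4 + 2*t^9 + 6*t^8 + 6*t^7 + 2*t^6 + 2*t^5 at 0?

E8

The Hessian of f at 0 is [[0, 0, 0], [0, 0, 0], [0, 0, 2]] with rank 1, so corank 2. A Groebner basis of the Jacobian ideal J(f) in C{s,t,r} is {s^2/2 + s*t^3 + s*t^2, t^4, s^3, s^2*t - s^2 - 2*s*t^2, r}; counting standard monomials gives mu = 8. Corank 2; j^3 = 2*s^3 is a perfect cube, so E-series; the 5-jet and mu = 8 give E_8.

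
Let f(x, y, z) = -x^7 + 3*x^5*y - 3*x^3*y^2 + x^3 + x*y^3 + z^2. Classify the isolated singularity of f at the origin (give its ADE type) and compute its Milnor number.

Type E7, Milnor number mu = 7.

The Hessian of f at 0 has rank 1. Corank 2; j^3 = x^3 is a perfect cube, so E-series; the 4-jet and mu = 7 give E_7.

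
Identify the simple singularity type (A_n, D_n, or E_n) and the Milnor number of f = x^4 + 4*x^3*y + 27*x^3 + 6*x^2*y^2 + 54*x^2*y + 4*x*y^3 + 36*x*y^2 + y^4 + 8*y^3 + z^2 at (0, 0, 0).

Type E6, Milnor number mu = 6.

The Hessian of f at 0 has rank 1. Corank 2; j^3 = (3*x + 2*y)^3 is a perfect cube, so E-series; the 4-jet and mu = 6 give E_6.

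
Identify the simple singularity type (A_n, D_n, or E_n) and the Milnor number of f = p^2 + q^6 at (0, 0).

Type A_5, Milnor number mu = 5.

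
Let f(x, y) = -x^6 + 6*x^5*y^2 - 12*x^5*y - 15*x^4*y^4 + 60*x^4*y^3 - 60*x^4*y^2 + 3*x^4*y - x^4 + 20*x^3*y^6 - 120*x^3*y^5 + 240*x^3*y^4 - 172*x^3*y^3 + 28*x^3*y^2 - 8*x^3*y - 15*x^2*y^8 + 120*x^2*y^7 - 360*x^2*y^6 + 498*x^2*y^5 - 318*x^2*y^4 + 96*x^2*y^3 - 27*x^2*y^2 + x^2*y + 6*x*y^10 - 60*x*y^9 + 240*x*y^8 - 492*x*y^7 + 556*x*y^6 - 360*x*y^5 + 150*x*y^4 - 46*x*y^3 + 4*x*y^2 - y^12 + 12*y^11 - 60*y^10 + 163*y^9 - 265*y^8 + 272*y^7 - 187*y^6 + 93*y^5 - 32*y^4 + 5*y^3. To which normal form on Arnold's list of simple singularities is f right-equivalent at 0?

The Hessian of f at 0 has rank 0. Corank 2; j^3 = y*(x^2 + 4*x*y + 5*y^2) splits into three distinct lines over C (the quadratic factor has nonzero discriminant), so D_4.

D_{4}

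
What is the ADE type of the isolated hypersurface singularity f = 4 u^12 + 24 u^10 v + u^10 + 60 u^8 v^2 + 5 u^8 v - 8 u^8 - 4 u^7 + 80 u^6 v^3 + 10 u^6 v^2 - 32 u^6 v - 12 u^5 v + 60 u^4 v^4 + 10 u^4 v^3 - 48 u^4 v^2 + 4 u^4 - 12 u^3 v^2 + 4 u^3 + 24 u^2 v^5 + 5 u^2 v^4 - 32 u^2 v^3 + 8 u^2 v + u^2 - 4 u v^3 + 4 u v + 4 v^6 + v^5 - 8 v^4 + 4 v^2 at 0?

A4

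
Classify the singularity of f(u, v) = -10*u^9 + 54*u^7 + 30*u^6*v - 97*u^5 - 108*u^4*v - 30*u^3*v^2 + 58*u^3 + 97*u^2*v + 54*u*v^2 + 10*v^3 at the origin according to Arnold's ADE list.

D4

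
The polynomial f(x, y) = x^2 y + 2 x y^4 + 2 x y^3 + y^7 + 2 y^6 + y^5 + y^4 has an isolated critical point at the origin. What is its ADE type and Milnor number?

Type D_5, Milnor number mu = 5.

The Hessian of f at 0 is [[0, 0], [0, 0]] with rank 0, so corank 2. A Groebner basis of the Jacobian ideal J(f) in C{x,y} is {x*y^2, x*y + y^3, x^2 - 4*x*y}; counting standard monomials gives mu = 5. Corank 2; j^3 = x^2*y has shape L^2 M (L != M), so D-series; mu = 5 gives D_5.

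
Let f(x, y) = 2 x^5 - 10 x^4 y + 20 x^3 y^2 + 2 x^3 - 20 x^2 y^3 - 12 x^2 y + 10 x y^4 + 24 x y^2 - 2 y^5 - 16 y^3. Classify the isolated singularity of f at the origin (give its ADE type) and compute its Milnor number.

The Hessian of f at 0 has rank 0. Corank 2; j^3 = 2*(x - 2*y)^3 is a perfect cube, so E-series; the 5-jet and mu = 8 give E_8.

Type E_{8}, Milnor number mu = 8.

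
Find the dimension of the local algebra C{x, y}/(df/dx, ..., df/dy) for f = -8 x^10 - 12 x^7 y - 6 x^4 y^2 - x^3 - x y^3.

7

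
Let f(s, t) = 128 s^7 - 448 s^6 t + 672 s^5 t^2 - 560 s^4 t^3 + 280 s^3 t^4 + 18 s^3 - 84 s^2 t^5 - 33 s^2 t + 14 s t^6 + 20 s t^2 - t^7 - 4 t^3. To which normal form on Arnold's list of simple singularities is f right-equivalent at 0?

D8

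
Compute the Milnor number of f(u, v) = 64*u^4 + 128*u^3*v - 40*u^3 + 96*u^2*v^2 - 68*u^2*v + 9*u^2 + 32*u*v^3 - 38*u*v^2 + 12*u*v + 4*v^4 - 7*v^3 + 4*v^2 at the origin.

2

The Hessian of f at 0 is [[18, 12], [12, 8]] with rank 1, so corank 1. A Groebner basis of the Jacobian ideal J(f) in C{u,v} is {v^2, u + 2*v/3}; counting standard monomials gives mu = 2. Corank 1: A-series; mu = 2 gives A_2.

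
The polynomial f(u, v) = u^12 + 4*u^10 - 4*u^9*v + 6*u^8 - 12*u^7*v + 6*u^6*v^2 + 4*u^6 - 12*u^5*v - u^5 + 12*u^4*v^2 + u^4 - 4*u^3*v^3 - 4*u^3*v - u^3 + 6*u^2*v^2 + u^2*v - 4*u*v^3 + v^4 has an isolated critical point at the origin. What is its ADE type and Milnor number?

Type D5, Milnor number mu = 5.

The Hessian of f at 0 is [[0, 0], [0, 0]] with rank 0, so corank 2. A Groebner basis of the Jacobian ideal J(f) in C{u,v} is {u*v^2, u*v/4 + v^3, u^2 - u*v}; counting standard monomials gives mu = 5. Corank 2; j^3 = -u^2*(u - v) has shape L^2 M (L != M), so D-series; mu = 5 gives D_5.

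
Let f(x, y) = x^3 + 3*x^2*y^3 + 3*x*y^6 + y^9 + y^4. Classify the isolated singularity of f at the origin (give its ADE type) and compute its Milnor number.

The Hessian of f at 0 is [[0, 0], [0, 0]] with rank 0, so corank 2. A Groebner basis of the Jacobian ideal J(f) in C{x,y} is {y^3, x^2}; counting standard monomials gives mu = 6. Corank 2; j^3 = x^3 is a perfect cube, so E-series; the 4-jet and mu = 6 give E_6.

Type E_6, Milnor number mu = 6.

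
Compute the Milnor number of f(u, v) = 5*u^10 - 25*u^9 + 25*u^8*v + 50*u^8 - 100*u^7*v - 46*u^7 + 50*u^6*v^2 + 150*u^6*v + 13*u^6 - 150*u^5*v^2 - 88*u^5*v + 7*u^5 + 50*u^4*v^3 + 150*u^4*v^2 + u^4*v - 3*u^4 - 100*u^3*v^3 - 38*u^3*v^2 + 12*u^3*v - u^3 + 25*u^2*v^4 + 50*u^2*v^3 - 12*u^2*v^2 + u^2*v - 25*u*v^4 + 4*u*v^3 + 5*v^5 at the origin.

6

The Hessian of f at 0 is [[0, 0], [0, 0]] with rank 0, so corank 2. A Groebner basis of the Jacobian ideal J(f) in C{u,v} is {u^3, u^2*v, -2*u^2 + u*v^2, -13*u^2/2 + u*v/2 + v^3}; counting standard monomials gives mu = 6. Corank 2; j^3 = -u^2*(u - v) has shape L^2 M (L != M), so D-series; mu = 6 gives D_6.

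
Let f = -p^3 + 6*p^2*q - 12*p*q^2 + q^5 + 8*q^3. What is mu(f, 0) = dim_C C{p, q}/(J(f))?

8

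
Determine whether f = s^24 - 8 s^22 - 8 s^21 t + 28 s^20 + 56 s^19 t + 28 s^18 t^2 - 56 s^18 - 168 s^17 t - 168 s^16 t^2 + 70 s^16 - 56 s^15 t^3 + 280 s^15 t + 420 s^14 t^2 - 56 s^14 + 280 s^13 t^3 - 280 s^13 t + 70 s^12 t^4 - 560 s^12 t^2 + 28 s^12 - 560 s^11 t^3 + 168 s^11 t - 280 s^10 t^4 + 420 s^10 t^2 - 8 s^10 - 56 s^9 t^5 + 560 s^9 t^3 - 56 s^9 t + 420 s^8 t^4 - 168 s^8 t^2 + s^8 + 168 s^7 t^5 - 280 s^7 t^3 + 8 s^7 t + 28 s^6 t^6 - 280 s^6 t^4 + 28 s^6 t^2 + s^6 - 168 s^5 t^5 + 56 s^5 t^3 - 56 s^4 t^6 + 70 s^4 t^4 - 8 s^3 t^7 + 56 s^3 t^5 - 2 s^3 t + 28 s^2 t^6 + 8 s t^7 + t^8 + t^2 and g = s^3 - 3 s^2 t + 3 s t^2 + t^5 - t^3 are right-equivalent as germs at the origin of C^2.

No.

The Hessian of f at 0 has rank 1. Corank 1: A-series; mu = 7 gives A_7. The Hessian of g at 0 has rank 0. Corank 2; j^3 = (s - t)^3 is a perfect cube, so E-series; the 5-jet and mu = 8 give E_8. f is A_7 but g is E_8, hence not right-equivalent.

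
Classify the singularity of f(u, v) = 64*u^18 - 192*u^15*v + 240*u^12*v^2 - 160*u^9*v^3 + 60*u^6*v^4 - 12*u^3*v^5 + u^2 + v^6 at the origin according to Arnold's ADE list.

A_{5}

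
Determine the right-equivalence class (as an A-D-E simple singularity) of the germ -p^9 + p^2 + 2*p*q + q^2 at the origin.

A_{8}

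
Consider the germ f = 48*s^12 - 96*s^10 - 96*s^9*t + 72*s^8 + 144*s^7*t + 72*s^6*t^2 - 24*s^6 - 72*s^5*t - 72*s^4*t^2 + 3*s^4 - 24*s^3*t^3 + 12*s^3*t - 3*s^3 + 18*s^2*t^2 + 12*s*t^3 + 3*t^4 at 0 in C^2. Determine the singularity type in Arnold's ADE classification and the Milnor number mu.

The Hessian of f at 0 is [[0, 0], [0, 0]] with rank 0, so corank 2. A Groebner basis of the Jacobian ideal J(f) in C{s,t} is {t^4, s*t^2 + t^3/3, s^2}; counting standard monomials gives mu = 6. Corank 2; j^3 = -3*s^3 is a perfect cube, so E-series; the 4-jet and mu = 6 give E_6.

Type E6, Milnor number mu = 6.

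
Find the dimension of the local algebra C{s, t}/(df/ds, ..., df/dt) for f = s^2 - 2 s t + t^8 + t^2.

The Hessian of f at 0 is [[2, -2], [-2, 2]] with rank 1, so corank 1. A Groebner basis of the Jacobian ideal J(f) in C{s,t} is {t^7, s - t}; counting standard monomials gives mu = 7. Corank 1: A-series; mu = 7 gives A_7.

7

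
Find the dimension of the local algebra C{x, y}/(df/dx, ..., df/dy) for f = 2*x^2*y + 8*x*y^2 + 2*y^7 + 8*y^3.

The Hessian of f at 0 is [[0, 0], [0, 0]] with rank 0, so corank 2. A Groebner basis of the Jacobian ideal J(f) in C{x,y} is {x^2/7 + y^6 - 4*y^2/7, x^3 + 8*y^3, x*y + 2*y^2}; counting standard monomials gives mu = 8. Corank 2; j^3 = 2*y*(x + 2*y)^2 has shape L^2 M (L != M), so D-series; mu = 8 gives D_8.

8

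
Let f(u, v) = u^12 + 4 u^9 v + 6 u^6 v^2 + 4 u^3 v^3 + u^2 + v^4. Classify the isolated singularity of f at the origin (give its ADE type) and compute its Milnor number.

The Hessian of f at 0 has rank 1. Corank 1: A-series; mu = 3 gives A_3.

Type A_3, Milnor number mu = 3.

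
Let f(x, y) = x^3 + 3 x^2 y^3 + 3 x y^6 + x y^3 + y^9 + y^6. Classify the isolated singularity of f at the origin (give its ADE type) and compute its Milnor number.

Type E_{7}, Milnor number mu = 7.

The Hessian of f at 0 has rank 0. Corank 2; j^3 = x^3 is a perfect cube, so E-series; the 4-jet and mu = 7 give E_7.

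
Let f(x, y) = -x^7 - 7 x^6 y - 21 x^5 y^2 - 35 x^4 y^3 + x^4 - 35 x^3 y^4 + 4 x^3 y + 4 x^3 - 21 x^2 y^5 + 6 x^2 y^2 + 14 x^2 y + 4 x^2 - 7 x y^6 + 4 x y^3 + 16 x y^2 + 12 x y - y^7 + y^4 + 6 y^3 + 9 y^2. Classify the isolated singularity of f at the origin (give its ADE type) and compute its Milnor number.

The Hessian of f at 0 is [[8, 12], [12, 18]] with rank 1, so corank 1. A Groebner basis of the Jacobian ideal J(f) in C{x,y} is {448*x*y/3 - 640*x/3 + y^4 + 16*y^3/3 + 592*y^2/3 - 320*y, x*y^2 - 16*x*y/3 + 16*x/3 + 7*y^3/6 - 22*y^2/3 + 8*y, x^2 + 2*x*y + 2*x + y^2 + 3*y}; counting standard monomials gives mu = 6. Corank 1: A-series; mu = 6 gives A_6.

Type A_{6}, Milnor number mu = 6.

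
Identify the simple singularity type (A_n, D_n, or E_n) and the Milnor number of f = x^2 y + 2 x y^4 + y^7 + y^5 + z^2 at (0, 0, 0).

Type D6, Milnor number mu = 6.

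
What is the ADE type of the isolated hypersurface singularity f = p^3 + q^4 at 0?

E6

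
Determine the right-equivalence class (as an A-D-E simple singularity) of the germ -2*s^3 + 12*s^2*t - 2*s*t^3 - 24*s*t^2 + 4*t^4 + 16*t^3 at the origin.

The Hessian of f at 0 has rank 0. Corank 2; j^3 = -2*(s - 2*t)^3 is a perfect cube, so E-series; the 4-jet and mu = 7 give E_7.

E7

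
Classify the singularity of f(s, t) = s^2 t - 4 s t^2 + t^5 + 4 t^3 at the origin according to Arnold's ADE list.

D6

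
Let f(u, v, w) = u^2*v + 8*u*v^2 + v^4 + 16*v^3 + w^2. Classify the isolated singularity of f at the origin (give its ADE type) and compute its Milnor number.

Type D_{5}, Milnor number mu = 5.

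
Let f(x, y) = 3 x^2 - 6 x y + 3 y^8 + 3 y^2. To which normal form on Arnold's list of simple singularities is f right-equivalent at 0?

A_{7}

The Hessian of f at 0 has rank 1. Corank 1: A-series; mu = 7 gives A_7.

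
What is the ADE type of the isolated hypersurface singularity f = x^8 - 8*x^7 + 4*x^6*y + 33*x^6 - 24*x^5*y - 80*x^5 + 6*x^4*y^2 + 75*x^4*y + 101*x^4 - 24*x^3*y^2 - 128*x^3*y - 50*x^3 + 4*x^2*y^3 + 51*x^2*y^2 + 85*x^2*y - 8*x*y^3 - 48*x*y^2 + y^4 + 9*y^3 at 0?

The Hessian of f at 0 has rank 0. Corank 2; j^3 = -(2*x - y)*(5*x - 3*y)^2 has shape L^2 M (L != M), so D-series; mu = 5 gives D_5.

D_5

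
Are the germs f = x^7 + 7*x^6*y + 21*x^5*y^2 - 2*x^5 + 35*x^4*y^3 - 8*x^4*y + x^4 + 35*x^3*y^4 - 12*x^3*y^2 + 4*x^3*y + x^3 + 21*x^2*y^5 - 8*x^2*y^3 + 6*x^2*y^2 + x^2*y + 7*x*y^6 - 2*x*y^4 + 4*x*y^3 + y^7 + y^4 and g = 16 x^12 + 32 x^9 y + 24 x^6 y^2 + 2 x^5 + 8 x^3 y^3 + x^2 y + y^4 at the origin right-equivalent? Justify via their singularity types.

Yes.

The Hessian of f at 0 is [[0, 0], [0, 0]] with rank 0, so corank 2. A Groebner basis of the Jacobian ideal J(f) in C{x,y} is {x*y^2, -x*y/4 + y^3, x^2 + x*y}; counting standard monomials gives mu = 5. Corank 2; j^3 = x^2*(x + y) has shape L^2 M (L != M), so D-series; mu = 5 gives D_5. The Hessian of g at 0 is [[0, 0], [0, 0]] with rank 0, so corank 2. A Groebner basis of the Jacobian ideal J(g) in C{x,y} is {x^3, x^2/4 + y^3, x*y}; counting standard monomials gives mu = 5. Corank 2; j^3 = x^2*y has shape L^2 M (L != M), so D-series; mu = 5 gives D_5. Both have type D_5, hence right-equivalent.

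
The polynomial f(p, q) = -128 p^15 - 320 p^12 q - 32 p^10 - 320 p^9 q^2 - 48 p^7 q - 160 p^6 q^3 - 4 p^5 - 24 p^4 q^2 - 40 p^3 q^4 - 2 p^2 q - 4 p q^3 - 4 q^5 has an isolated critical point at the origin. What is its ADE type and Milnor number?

The Hessian of f at 0 has rank 0. Corank 2; j^3 = -2*p^2*q has shape L^2 M (L != M), so D-series; mu = 6 gives D_6.

Type D6, Milnor number mu = 6.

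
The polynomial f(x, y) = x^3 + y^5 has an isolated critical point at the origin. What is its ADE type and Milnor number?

Type E8, Milnor number mu = 8.

The Hessian of f at 0 has rank 0. Corank 2; j^3 = x^3 is a perfect cube, so E-series; the 5-jet and mu = 8 give E_8.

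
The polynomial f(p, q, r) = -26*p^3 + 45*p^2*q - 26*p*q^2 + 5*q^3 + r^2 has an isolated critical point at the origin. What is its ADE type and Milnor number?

Type D_4, Milnor number mu = 4.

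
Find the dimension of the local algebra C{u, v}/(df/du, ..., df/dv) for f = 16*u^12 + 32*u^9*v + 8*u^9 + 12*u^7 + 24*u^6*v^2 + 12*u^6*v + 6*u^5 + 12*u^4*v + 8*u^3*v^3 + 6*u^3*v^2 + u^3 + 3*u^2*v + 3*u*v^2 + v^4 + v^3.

6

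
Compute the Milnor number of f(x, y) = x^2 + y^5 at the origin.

4

The Hessian of f at 0 has rank 1. Corank 1: A-series; mu = 4 gives A_4.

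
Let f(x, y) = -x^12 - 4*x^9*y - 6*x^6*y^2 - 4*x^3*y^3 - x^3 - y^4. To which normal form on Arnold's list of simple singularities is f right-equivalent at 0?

E_{6}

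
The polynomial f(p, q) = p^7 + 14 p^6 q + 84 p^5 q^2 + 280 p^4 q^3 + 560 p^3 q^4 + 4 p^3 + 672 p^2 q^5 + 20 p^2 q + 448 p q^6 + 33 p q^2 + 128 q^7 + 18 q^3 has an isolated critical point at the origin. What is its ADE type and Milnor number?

Type D8, Milnor number mu = 8.

The Hessian of f at 0 has rank 0. Corank 2; j^3 = (p + 2*q)*(2*p + 3*q)^2 has shape L^2 M (L != M), so D-series; mu = 8 gives D_8.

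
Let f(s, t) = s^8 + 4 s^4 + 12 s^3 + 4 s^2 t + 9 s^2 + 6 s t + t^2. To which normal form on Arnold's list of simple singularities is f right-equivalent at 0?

A_{7}

The Hessian of f at 0 has rank 1. Corank 1: A-series; mu = 7 gives A_7.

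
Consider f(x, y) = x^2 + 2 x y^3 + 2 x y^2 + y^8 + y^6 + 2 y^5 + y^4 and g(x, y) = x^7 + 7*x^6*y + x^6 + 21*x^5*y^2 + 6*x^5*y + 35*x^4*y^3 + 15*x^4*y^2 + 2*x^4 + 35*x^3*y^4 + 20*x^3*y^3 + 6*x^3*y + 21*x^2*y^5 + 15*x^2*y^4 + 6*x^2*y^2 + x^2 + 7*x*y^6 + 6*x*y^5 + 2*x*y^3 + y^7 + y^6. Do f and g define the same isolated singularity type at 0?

The Hessian of f at 0 has rank 1. Corank 1: A-series; mu = 7 gives A_7. The Hessian of g at 0 has rank 1. Corank 1: A-series; mu = 6 gives A_6. f is A_7 but g is A_6, hence not right-equivalent.

No.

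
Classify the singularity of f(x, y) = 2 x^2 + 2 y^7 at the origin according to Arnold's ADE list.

A_6

The Hessian of f at 0 is [[4, 0], [0, 0]] with rank 1, so corank 1. A Groebner basis of the Jacobian ideal J(f) in C{x,y} is {y^6, x}; counting standard monomials gives mu = 6. Corank 1: A-series; mu = 6 gives A_6.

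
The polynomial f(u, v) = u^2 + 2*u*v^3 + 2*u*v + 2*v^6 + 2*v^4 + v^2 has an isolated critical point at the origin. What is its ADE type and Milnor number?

Type A_5, Milnor number mu = 5.

The Hessian of f at 0 is [[2, 2], [2, 2]] with rank 1, so corank 1. A Groebner basis of the Jacobian ideal J(f) in C{u,v} is {u*v^2 - u - v, u + v^3 + v, u^2 + 2*u*v + v^2}; counting standard monomials gives mu = 5. Corank 1: A-series; mu = 5 gives A_5.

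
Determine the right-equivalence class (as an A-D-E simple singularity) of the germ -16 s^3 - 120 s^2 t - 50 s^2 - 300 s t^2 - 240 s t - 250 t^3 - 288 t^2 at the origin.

A_{2}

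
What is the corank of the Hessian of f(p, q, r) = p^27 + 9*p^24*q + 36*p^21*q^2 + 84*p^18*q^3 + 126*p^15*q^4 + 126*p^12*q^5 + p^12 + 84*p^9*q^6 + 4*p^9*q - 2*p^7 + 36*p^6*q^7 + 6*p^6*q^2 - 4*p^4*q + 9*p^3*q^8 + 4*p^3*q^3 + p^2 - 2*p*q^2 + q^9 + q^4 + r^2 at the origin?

1

The Hessian at 0 is [[2, 0, 0], [0, 0, 0], [0, 0, 2]] of rank 2; hence corank 1.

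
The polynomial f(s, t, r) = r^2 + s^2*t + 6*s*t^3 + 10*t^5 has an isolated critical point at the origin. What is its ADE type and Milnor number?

Type D_{6}, Milnor number mu = 6.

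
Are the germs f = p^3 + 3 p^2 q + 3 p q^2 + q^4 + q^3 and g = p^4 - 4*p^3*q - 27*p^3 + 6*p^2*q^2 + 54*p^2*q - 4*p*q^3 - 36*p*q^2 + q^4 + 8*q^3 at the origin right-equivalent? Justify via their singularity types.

Yes.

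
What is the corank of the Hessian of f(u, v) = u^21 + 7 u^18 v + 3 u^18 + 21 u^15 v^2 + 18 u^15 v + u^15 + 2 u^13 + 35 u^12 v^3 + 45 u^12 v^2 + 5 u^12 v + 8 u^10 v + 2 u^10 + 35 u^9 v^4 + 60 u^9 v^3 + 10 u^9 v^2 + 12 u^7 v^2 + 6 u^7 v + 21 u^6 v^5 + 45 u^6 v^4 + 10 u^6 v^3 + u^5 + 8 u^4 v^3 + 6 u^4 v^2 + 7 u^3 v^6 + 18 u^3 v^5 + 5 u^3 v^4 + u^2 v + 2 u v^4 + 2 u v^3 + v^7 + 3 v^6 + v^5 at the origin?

2

Hessian at 0 has rank 0.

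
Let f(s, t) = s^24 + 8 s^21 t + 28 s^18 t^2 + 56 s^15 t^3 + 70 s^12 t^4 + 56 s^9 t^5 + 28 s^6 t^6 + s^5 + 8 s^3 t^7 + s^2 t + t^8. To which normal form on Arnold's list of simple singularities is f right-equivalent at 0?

D_9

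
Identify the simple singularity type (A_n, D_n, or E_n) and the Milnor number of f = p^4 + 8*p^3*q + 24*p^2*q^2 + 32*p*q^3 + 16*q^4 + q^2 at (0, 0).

The Hessian of f at 0 is [[0, 0], [0, 2]] with rank 1, so corank 1. A Groebner basis of the Jacobian ideal J(f) in C{p,q} is {p^3, q}; counting standard monomials gives mu = 3. Corank 1: A-series; mu = 3 gives A_3.

Type A3, Milnor number mu = 3.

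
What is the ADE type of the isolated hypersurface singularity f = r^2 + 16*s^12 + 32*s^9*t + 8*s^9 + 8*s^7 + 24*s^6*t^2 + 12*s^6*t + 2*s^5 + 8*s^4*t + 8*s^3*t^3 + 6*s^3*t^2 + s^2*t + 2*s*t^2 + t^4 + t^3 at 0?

D_5

The Hessian of f at 0 is [[0, 0, 0], [0, 0, 0], [0, 0, 2]] with rank 1, so corank 2. A Groebner basis of the Jacobian ideal J(f) in C{s,t,r} is {s^3 - s^2/4 + t^2/4, s^2/4 + t^3 - t^2/4, s*t + t^2, r}; counting standard monomials gives mu = 5. Corank 2; j^3 = t*(s + t)^2 has shape L^2 M (L != M), so D-series; mu = 5 gives D_5.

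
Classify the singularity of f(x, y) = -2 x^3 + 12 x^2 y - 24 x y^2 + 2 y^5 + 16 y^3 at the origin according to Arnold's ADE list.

E8

The Hessian of f at 0 is [[0, 0], [0, 0]] with rank 0, so corank 2. A Groebner basis of the Jacobian ideal J(f) in C{x,y} is {y^4, x^2 - 4*x*y + 4*y^2}; counting standard monomials gives mu = 8. Corank 2; j^3 = -2*(x - 2*y)^3 is a perfect cube, so E-series; the 5-jet and mu = 8 give E_8.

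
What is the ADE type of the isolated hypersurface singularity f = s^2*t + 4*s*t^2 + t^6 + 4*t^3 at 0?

The Hessian of f at 0 is [[0, 0], [0, 0]] with rank 0, so corank 2. A Groebner basis of the Jacobian ideal J(f) in C{s,t} is {s^2/6 + t^5 - 2*t^2/3, s^3 + 8*t^3, s*t + 2*t^2}; counting standard monomials gives mu = 7. Corank 2; j^3 = t*(s + 2*t)^2 has shape L^2 M (L != M), so D-series; mu = 7 gives D_7.

D_7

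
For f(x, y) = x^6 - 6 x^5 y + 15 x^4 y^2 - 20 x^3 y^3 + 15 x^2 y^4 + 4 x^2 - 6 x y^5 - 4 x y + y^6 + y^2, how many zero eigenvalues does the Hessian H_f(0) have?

1

The Hessian at 0 is [[8, -4], [-4, 2]] of rank 1; hence corank 1.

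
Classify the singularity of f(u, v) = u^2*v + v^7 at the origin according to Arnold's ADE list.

The Hessian of f at 0 has rank 0. Corank 2; j^3 = u^2*v has shape L^2 M (L != M), so D-series; mu = 8 gives D_8.

D_{8}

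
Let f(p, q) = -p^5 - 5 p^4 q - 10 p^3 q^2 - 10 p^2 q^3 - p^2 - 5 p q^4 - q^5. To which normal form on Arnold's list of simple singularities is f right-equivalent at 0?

A_{4}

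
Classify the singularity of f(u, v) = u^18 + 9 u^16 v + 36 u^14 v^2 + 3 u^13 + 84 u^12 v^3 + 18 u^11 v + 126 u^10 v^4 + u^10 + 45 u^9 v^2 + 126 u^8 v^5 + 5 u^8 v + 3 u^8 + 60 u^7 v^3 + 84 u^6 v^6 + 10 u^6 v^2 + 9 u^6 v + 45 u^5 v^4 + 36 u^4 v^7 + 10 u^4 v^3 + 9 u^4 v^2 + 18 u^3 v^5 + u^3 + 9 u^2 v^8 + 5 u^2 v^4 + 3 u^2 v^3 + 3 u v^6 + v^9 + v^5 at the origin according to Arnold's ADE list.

E_{8}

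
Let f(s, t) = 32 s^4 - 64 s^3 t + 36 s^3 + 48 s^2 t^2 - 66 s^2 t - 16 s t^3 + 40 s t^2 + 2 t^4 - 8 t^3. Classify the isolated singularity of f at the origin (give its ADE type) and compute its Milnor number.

Type D_{5}, Milnor number mu = 5.

The Hessian of f at 0 has rank 0. Corank 2; j^3 = 2*(2*s - t)*(3*s - 2*t)^2 has shape L^2 M (L != M), so D-series; mu = 5 gives D_5.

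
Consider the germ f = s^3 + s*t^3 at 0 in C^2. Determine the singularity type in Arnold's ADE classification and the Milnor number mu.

Type E_7, Milnor number mu = 7.

The Hessian of f at 0 has rank 0. Corank 2; j^3 = s^3 is a perfect cube, so E-series; the 4-jet and mu = 7 give E_7.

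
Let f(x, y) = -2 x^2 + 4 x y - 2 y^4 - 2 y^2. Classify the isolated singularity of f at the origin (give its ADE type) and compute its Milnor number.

Type A_3, Milnor number mu = 3.

The Hessian of f at 0 has rank 1. Corank 1: A-series; mu = 3 gives A_3.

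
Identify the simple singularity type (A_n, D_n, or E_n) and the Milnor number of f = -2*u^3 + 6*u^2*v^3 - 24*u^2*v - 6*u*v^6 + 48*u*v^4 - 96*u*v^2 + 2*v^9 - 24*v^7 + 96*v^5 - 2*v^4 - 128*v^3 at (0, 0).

Type E6, Milnor number mu = 6.

The Hessian of f at 0 has rank 0. Corank 2; j^3 = -2*(u + 4*v)^3 is a perfect cube, so E-series; the 4-jet and mu = 6 give E_6.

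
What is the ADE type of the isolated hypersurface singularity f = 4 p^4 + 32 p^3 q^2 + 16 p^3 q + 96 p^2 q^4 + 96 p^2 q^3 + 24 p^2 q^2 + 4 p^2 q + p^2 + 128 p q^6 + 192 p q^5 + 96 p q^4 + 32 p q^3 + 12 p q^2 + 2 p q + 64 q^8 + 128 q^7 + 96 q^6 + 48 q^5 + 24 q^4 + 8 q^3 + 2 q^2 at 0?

The Hessian of f at 0 is [[2, 2], [2, 4]] with rank 2, so corank 0. A Groebner basis of the Jacobian ideal J(f) in C{p,q} is {p, q}; counting standard monomials gives mu = 1. Corank 0: nondegenerate Morse point, so A_1.

A_{1}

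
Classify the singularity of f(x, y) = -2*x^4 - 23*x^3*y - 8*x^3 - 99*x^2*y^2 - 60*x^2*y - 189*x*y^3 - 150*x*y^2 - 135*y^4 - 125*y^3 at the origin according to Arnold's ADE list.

E_7

The Hessian of f at 0 is [[0, 0], [0, 0]] with rank 0, so corank 2. A Groebner basis of the Jacobian ideal J(f) in C{x,y} is {768*x^2 + 3840*x*y + y^4 + 8*y^3 + 4800*y^2, x^3 + 660*x^2 + 3300*x*y + 45*y^3/2 + 4125*y^2, x^2*y - 168*x^2 - 840*x*y - 8*y^3 - 1050*y^2, 32*x^2 + x*y^2 + 160*x*y + 17*y^3/6 + 200*y^2}; counting standard monomials gives mu = 7. Corank 2; j^3 = -(2*x + 5*y)^3 is a perfect cube, so E-series; the 4-jet and mu = 7 give E_7.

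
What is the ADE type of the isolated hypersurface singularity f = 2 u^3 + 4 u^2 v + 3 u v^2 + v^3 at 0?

The Hessian of f at 0 is [[0, 0], [0, 0]] with rank 0, so corank 2. A Groebner basis of the Jacobian ideal J(f) in C{u,v} is {v^3, u^2 - 3*v^2/2, u*v + 3*v^2/2}; counting standard monomials gives mu = 4. Corank 2; j^3 = (u + v)*(2*u^2 + 2*u*v + v^2) splits into three distinct lines over C (the quadratic factor has nonzero discriminant), so D_4.

D4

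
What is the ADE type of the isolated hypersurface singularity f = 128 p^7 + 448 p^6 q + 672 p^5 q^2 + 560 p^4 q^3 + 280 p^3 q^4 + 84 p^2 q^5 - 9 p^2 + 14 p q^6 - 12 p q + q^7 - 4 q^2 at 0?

A6

The Hessian of f at 0 has rank 1. Corank 1: A-series; mu = 6 gives A_6.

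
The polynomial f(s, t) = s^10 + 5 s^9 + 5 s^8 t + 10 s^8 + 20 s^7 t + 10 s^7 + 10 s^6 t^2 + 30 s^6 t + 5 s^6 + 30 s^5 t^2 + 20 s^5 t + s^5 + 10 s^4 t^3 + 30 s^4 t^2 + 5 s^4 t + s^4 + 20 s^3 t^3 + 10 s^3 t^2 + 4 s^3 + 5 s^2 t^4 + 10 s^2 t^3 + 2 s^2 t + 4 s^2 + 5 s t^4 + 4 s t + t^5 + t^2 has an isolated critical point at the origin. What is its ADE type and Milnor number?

The Hessian of f at 0 is [[8, 4], [4, 2]] with rank 1, so corank 1. A Groebner basis of the Jacobian ideal J(f) in C{s,t} is {16*s + t^3 + 2*t^2 + 8*t, s^2 + 2*s + t, s*t - 2*s + t^2/4 - t}; counting standard monomials gives mu = 4. Corank 1: A-series; mu = 4 gives A_4.

Type A_{4}, Milnor number mu = 4.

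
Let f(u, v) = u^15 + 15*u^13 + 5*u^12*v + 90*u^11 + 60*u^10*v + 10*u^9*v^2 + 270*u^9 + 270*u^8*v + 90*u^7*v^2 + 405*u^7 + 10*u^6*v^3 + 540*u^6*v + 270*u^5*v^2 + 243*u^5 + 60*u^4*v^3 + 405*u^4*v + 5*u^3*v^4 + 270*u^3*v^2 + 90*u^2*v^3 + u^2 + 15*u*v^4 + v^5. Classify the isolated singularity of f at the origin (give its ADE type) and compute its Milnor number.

Type A4, Milnor number mu = 4.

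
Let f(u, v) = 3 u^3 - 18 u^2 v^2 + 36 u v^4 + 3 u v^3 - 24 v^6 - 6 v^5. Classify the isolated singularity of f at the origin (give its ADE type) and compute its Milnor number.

The Hessian of f at 0 has rank 0. Corank 2; j^3 = 3*u^3 is a perfect cube, so E-series; the 4-jet and mu = 7 give E_7.

Type E7, Milnor number mu = 7.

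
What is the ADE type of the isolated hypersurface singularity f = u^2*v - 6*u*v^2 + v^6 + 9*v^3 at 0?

D7

The Hessian of f at 0 has rank 0. Corank 2; j^3 = v*(u - 3*v)^2 has shape L^2 M (L != M), so D-series; mu = 7 gives D_7.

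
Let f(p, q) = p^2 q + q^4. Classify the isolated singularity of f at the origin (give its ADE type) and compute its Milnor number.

The Hessian of f at 0 has rank 0. Corank 2; j^3 = p^2*q has shape L^2 M (L != M), so D-series; mu = 5 gives D_5.

Type D5, Milnor number mu = 5.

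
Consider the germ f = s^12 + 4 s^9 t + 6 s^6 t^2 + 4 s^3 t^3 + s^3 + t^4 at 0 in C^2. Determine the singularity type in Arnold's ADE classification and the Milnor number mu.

The Hessian of f at 0 is [[0, 0], [0, 0]] with rank 0, so corank 2. A Groebner basis of the Jacobian ideal J(f) in C{s,t} is {t^3, s^2}; counting standard monomials gives mu = 6. Corank 2; j^3 = s^3 is a perfect cube, so E-series; the 4-jet and mu = 6 give E_6.

Type E_6, Milnor number mu = 6.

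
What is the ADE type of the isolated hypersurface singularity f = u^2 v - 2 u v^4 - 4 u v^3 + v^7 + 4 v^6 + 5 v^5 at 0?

D_{6}

The Hessian of f at 0 has rank 0. Corank 2; j^3 = u^2*v has shape L^2 M (L != M), so D-series; mu = 6 gives D_6.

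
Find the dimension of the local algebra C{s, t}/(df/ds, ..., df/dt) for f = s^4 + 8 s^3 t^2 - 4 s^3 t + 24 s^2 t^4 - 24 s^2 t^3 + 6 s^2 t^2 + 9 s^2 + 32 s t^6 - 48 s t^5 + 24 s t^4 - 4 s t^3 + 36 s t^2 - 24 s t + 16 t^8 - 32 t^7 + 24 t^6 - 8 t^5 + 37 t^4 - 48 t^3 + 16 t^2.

3

The Hessian of f at 0 is [[18, -24], [-24, 32]] with rank 1, so corank 1. A Groebner basis of the Jacobian ideal J(f) in C{s,t} is {s^2 + 8*s/9 - 32*t/27, s*t + 2*s/3 - 8*t/9, s/2 + t^2 - 2*t/3}; counting standard monomials gives mu = 3. Corank 1: A-series; mu = 3 gives A_3.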